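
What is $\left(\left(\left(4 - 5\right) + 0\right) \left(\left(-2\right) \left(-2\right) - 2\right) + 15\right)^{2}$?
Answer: $169$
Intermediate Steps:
$\left(\left(\left(4 - 5\right) + 0\right) \left(\left(-2\right) \left(-2\right) - 2\right) + 15\right)^{2} = \left(\left(-1 + 0\right) \left(4 - 2\right) + 15\right)^{2} = \left(\left(-1\right) 2 + 15\right)^{2} = \left(-2 + 15\right)^{2} = 13^{2} = 169$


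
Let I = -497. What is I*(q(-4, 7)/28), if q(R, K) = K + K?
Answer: -497/2 ≈ -248.50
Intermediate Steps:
q(R, K) = 2*K
I*(q(-4, 7)/28) = -497*2*7/28 = -6958/28 = -497*½ = -497/2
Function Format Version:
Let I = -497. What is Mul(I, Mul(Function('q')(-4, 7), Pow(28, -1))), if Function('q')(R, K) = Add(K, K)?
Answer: Rational(-497, 2) ≈ -248.50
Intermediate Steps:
Function('q')(R, K) = Mul(2, K)
Mul(I, Mul(Function('q')(-4, 7), Pow(28, -1))) = Mul(-497, Mul(Mul(2, 7), Pow(28, -1))) = Mul(-497, Mul(14, Rational(1, 28))) = Mul(-497, Rational(1, 2)) = Rational(-497, 2)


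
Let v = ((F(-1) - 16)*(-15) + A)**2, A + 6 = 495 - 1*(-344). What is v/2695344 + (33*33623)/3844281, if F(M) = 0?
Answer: 2472225130915/3453886575888 ≈ 0.71578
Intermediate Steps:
A = 833 (A = -6 + (495 - 1*(-344)) = -6 + (495 + 344) = -6 + 839 = 833)
v = 1151329 (v = ((0 - 16)*(-15) + 833)**2 = (-16*(-15) + 833)**2 = (240 + 833)**2 = 1073**2 = 1151329)
v/2695344 + (33*33623)/3844281 = 1151329/2695344 + (33*33623)/3844281 = 1151329*(1/2695344) + 1109559*(1/3844281) = 1151329/2695344 + 369853/1281427 = 2472225130915/3453886575888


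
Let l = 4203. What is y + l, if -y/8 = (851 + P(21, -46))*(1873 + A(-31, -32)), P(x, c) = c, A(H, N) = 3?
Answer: -12077237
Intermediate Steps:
y = -12081440 (y = -8*(851 - 46)*(1873 + 3) = -6440*1876 = -8*1510180 = -12081440)
y + l = -12081440 + 4203 = -12077237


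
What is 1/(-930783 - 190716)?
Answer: -1/1121499 ≈ -8.9166e-7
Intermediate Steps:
1/(-930783 - 190716) = 1/(-1121499) = -1/1121499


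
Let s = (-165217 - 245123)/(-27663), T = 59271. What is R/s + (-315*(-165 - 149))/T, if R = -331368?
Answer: -15090969912924/675590615 ≈ -22337.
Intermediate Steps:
s = 136780/9221 (s = -410340*(-1/27663) = 136780/9221 ≈ 14.834)
R/s + (-315*(-165 - 149))/T = -331368/136780/9221 - 315*(-165 - 149)/59271 = -331368*9221/136780 - 315*(-314)*(1/59271) = -763886082/34195 + 98910*(1/59271) = -763886082/34195 + 32970/19757 = -15090969912924/675590615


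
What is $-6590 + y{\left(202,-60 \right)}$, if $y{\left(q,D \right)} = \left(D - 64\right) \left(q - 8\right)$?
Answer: $-30646$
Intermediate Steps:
$y{\left(q,D \right)} = \left(-64 + D\right) \left(-8 + q\right)$
$-6590 + y{\left(202,-60 \right)} = -6590 - 24056 = -30646$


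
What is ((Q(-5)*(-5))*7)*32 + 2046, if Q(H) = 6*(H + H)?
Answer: 69246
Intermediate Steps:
Q(H) = 12*H (Q(H) = 6*(2*H) = 12*H)
((Q(-5)*(-5))*7)*32 + 2046 = (((12*(-5))*(-5))*7)*32 + 2046 = (-60*(-5)*7)*32 + 2046 = (300*7)*32 + 2046 = 2100*32 + 2046 = 67200 + 2046 = 69246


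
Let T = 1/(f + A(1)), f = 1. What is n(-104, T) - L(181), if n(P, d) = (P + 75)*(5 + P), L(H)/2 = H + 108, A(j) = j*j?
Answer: 2293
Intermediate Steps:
A(j) = j**2
L(H) = 216 + 2*H (L(H) = 2*(H + 108) = 2*(108 + H) = 216 + 2*H)
T = 1/2 (T = 1/(1 + 1**2) = 1/(1 + 1) = 1/2 ≈ 0.50000)
n(P, d) = (5 + P)*(75 + P) (n(P, d) = (75 + P)*(5 + P) = (5 + P)*(75 + P))
n(-104, T) - L(181) = (375 + (-104)**2 + 80*(-104)) - (216 + 2*181) = (375 + 10816 - 8320) - (216 + 362) = 2871 - 1*578 = 2871 - 578 = 2293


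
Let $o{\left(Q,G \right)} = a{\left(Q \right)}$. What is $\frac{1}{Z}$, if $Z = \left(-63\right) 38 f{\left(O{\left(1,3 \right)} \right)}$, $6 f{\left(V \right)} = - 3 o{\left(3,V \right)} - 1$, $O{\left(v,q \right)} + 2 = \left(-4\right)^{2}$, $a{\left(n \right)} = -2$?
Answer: $- \frac{1}{1995} \approx -0.00050125$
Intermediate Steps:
$o{\left(Q,G \right)} = -2$
$O{\left(v,q \right)} = 14$ ($O{\left(v,q \right)} = -2 + \left(-4\right)^{2} = -2 + 16 = 14$)
$f{\left(V \right)} = \frac{5}{6}$ ($f{\left(V \right)} = \frac{\left(-3\right) \left(-2\right) - 1}{6} = \frac{6 - 1}{6} = \frac{1}{6} \cdot 5 = \frac{5}{6}$)
$Z = -1995$ ($Z = \left(-63\right) 38 \cdot \frac{5}{6} = \left(-2394\right) \frac{5}{6} = -1995$)
$\frac{1}{Z} = \frac{1}{-1995} = - \frac{1}{1995}$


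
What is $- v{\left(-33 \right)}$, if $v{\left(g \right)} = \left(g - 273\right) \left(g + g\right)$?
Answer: $-20196$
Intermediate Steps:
$v{\left(g \right)} = 2 g \left(-273 + g\right)$ ($v{\left(g \right)} = \left(-273 + g\right) 2 g = 2 g \left(-273 + g\right)$)
$- v{\left(-33 \right)} = - 2 \left(-33\right) \left(-273 - 33\right) = - 2 \left(-33\right) \left(-306\right) = \left(-1\right) 20196 = -20196$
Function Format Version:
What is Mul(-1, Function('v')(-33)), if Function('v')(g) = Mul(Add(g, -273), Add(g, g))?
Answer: -20196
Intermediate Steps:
Function('v')(g) = Mul(2, g, Add(-273, g)) (Function('v')(g) = Mul(Add(-273, g), Mul(2, g)) = Mul(2, g, Add(-273, g)))
Mul(-1, Function('v')(-33)) = Mul(-1, Mul(2, -33, Add(-273, -33))) = Mul(-1, Mul(2, -33, -306)) = Mul(-1, 20196) = -20196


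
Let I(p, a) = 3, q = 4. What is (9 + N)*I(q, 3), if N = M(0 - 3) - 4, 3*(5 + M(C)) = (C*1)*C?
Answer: 9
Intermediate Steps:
M(C) = -5 + C**2/3 (M(C) = -5 + ((C*1)*C)/3 = -5 + (C*C)/3 = -5 + C**2/3)
N = -6 (N = (-5 + (0 - 3)**2/3) - 4 = (-5 + (1/3)*(-3)**2) - 4 = (-5 + (1/3)*9) - 4 = (-5 + 3) - 4 = -2 - 4 = -6)
(9 + N)*I(q, 3) = (9 - 6)*3 = 3*3 = 9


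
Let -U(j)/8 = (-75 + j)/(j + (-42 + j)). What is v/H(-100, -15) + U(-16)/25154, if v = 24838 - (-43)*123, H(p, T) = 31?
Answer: 14019563681/14425819 ≈ 971.84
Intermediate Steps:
U(j) = -8*(-75 + j)/(-42 + 2*j) (U(j) = -8*(-75 + j)/(j + (-42 + j)) = -8*(-75 + j)/(-42 + 2*j))
v = 30127 (v = 24838 - 1*(-5289) = 24838 + 5289 = 30127)
v/H(-100, -15) + U(-16)/25154 = 30127/31 + (4*(75 - 1*(-16))/(-21 - 16))/25154 = 30127*(1/31) + (4*(75 + 16)/(-37))*(1/25154) = 30127/31 + (4*(-1/37)*91)*(1/25154) = 30127/31 - 364/37*1/25154 = 30127/31 - 182/465349 = 14019563681/14425819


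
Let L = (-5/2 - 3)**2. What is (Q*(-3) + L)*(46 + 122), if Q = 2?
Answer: 4074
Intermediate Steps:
L = 121/4 (L = (-5*1/2 - 3)**2 = (-5/2 - 3)**2 = (-11/2)**2 = 121/4 ≈ 30.250)
(Q*(-3) + L)*(46 + 122) = (2*(-3) + 121/4)*(46 + 122) = (-6 + 121/4)*168 = (97/4)*168 = 4074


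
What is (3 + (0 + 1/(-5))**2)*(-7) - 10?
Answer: -782/25 ≈ -31.280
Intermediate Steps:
(3 + (0 + 1/(-5))**2)*(-7) - 10 = (3 + (0 - 1/5)**2)*(-7) - 10 = (3 + (-1/5)**2)*(-7) - 10 = (3 + 1/25)*(-7) - 10 = (76/25)*(-7) - 10 = -532/25 - 10 = -782/25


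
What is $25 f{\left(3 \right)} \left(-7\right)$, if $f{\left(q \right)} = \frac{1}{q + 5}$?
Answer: $- \frac{175}{8} \approx -21.875$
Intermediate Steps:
$f{\left(q \right)} = \frac{1}{5 + q}$
$25 f{\left(3 \right)} \left(-7\right) = \frac{25}{5 + 3} \left(-7\right) = \frac{25}{8} \left(-7\right) = - \frac{175}{8}$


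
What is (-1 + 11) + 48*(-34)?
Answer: -1622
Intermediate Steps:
(-1 + 11) + 48*(-34) = 10 - 1632 = -1622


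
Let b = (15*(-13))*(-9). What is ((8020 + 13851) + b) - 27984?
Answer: -4358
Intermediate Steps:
b = 1755 (b = -195*(-9) = 1755)
((8020 + 13851) + b) - 27984 = ((8020 + 13851) + 1755) - 27984 = (21871 + 1755) - 27984 = 23626 - 27984 = -4358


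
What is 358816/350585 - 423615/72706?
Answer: -122424988679/25489633010 ≈ -4.8029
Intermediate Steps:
358816/350585 - 423615/72706 = -122424988679/25489633010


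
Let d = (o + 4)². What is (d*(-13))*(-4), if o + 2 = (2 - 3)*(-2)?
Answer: 832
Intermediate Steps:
o = 0 (o = -2 + (2 - 3)*(-2) = -2 - 1*(-2) = -2 + 2 = 0)
d = 16 (d = (0 + 4)² = 4² = 16)
(d*(-13))*(-4) = (16*(-13))*(-4) = -208*(-4) = 832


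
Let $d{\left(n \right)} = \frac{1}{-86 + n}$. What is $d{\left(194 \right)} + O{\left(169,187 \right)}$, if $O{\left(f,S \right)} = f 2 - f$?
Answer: $\frac{18253}{108} \approx 169.01$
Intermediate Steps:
$O{\left(f,S \right)} = f$ ($O{\left(f,S \right)} = 2 f - f = f$)
$d{\left(194 \right)} + O{\left(169,187 \right)} = \frac{1}{-86 + 194} + 169 = \frac{1}{108} + 169 = \frac{18253}{108}$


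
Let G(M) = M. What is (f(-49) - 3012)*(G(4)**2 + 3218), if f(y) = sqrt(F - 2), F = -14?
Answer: -9740808 + 12936*I ≈ -9.7408e+6 + 12936.0*I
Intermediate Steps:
f(y) = 4*I (f(y) = sqrt(-14 - 2) = sqrt(-16) = 4*I)
(f(-49) - 3012)*(G(4)**2 + 3218) = (4*I - 3012)*(4**2 + 3218) = (-3012 + 4*I)*(16 + 3218) = (-3012 + 4*I)*3234 = -9740808 + 12936*I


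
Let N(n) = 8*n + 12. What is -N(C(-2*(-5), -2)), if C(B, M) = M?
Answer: 4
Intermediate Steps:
N(n) = 12 + 8*n
-N(C(-2*(-5), -2)) = -(12 + 8*(-2)) = -(12 - 16) = -1*(-4) = 4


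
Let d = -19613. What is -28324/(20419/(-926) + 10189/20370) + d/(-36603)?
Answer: 1222729309273028/929945005353 ≈ 1314.8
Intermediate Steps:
-28324/(20419/(-926) + 10189/20370) + d/(-36603) = -28324/(20419/(-926) + 10189/20370) - 19613/(-36603) = -28324/(20419*(-1/926) + 10189*(1/20370)) - 19613*(-1/36603) = -28324/(-20419/926 + 10189/20370) + 19613/36603 = -28324/(-101625004/4715655) + 19613/36603 = -28324*(-4715655/101625004) + 19613/36603 = 33391553055/25406251 + 19613/36603 = 1222729309273028/929945005353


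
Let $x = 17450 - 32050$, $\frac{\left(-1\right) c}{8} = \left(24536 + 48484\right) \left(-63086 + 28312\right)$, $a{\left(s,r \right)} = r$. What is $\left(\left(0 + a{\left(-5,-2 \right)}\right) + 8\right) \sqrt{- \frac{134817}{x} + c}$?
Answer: $\frac{9 \sqrt{4811158534069698}}{730} \approx 8.5515 \cdot 10^{5}$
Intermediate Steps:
$c = 20313579840$ ($c = - 8 \left(24536 + 48484\right) \left(-63086 + 28312\right) = - 8 \cdot 73020 \left(-34774\right) = \left(-8\right) \left(-2539197480\right) = 20313579840$)
$x = -14600$ ($x = 17450 - 32050 = -14600$)
$\left(\left(0 + a{\left(-5,-2 \right)}\right) + 8\right) \sqrt{- \frac{134817}{x} + c} = \left(\left(0 - 2\right) + 8\right) \sqrt{- \frac{134817}{-14600} + 20313579840} = \left(-2 + 8\right) \sqrt{\left(-134817\right) \left(- \frac{1}{14600}\right) + 20313579840} = 6 \sqrt{\frac{134817}{14600} + 20313579840} = 6 \sqrt{\frac{296578265798817}{14600}} = 6 \frac{3 \sqrt{4811158534069698}}{1460} = \frac{9 \sqrt{4811158534069698}}{730}$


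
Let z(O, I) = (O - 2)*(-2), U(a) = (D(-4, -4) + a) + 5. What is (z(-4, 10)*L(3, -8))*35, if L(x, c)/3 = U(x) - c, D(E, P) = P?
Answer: 15120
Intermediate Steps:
U(a) = 1 + a (U(a) = (-4 + a) + 5 = 1 + a)
z(O, I) = 4 - 2*O (z(O, I) = (-2 + O)*(-2) = 4 - 2*O)
L(x, c) = 3 - 3*c + 3*x (L(x, c) = 3*((1 + x) - c) = 3*(1 + x - c) = 3 - 3*c + 3*x)
(z(-4, 10)*L(3, -8))*35 = ((4 - 2*(-4))*(3 - 3*(-8) + 3*3))*35 = ((4 + 8)*(3 + 24 + 9))*35 = (12*36)*35 = 432*35 = 15120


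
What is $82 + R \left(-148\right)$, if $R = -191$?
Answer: $28350$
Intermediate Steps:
$82 + R \left(-148\right) = 82 - -28268 = 82 + 28268 = 28350$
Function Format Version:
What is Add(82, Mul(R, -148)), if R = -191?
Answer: 28350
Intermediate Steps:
Add(82, Mul(R, -148)) = Add(82, Mul(-191, -148)) = Add(82, 28268) = 28350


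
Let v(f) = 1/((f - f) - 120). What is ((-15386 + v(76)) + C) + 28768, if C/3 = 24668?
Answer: 10486319/120 ≈ 87386.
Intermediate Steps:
C = 74004 (C = 3*24668 = 74004)
v(f) = -1/120 (v(f) = 1/(0 - 120) = 1/(-120) = -1/120)
((-15386 + v(76)) + C) + 28768 = ((-15386 - 1/120) + 74004) + 28768 = (-1846321/120 + 74004) + 28768 = 7034159/120 + 28768 = 10486319/120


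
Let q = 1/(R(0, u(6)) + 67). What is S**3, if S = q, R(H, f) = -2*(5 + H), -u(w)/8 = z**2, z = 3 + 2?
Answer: 1/185193 ≈ 5.3998e-6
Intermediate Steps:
z = 5
u(w) = -200 (u(w) = -8*5**2 = -8*25 = -200)
R(H, f) = -10 - 2*H
q = 1/57 (q = 1/((-10 - 2*0) + 67) = 1/((-10 + 0) + 67) = 1/(-10 + 67) = 1/57 ≈ 0.017544)
S = 1/57 ≈ 0.017544
S**3 = (1/57)**3 = 1/185193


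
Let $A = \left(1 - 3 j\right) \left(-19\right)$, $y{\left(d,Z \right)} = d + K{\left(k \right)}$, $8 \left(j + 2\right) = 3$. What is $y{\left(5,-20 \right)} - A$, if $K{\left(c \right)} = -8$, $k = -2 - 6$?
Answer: $\frac{869}{8} \approx 108.63$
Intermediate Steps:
$k = -8$ ($k = -2 - 6 = -8$)
$j = - \frac{13}{8}$ ($j = -2 + \frac{1}{8} \cdot 3 = -2 + \frac{3}{8} = - \frac{13}{8} \approx -1.625$)
$y{\left(d,Z \right)} = -8 + d$ ($y{\left(d,Z \right)} = d - 8 = -8 + d$)
$A = - \frac{893}{8}$ ($A = \left(1 - - \frac{39}{8}\right) \left(-19\right) = \left(1 + \frac{39}{8}\right) \left(-19\right) = \frac{47}{8} \left(-19\right) = - \frac{893}{8} \approx -111.63$)
$y{\left(5,-20 \right)} - A = \left(-8 + 5\right) - - \frac{893}{8} = -3 + \frac{893}{8} = \frac{869}{8}$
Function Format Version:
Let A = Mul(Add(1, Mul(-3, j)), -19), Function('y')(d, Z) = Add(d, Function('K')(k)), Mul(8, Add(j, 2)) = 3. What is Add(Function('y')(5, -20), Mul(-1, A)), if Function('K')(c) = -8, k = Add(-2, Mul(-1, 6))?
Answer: Rational(869, 8) ≈ 108.63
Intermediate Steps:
k = -8 (k = Add(-2, -6) = -8)
j = Rational(-13, 8) (j = Add(-2, Mul(Rational(1, 8), 3)) = Add(-2, Rational(3, 8)) = Rational(-13, 8) ≈ -1.6250)
Function('y')(d, Z) = Add(-8, d) (Function('y')(d, Z) = Add(d, -8) = Add(-8, d))
A = Rational(-893, 8) (A = Mul(Add(1, Mul(-3, Rational(-13, 8))), -19) = Mul(Add(1, Rational(39, 8)), -19) = Mul(Rational(47, 8), -19) = Rational(-893, 8) ≈ -111.63)
Add(Function('y')(5, -20), Mul(-1, A)) = Add(Add(-8, 5), Mul(-1, Rational(-893, 8))) = Add(-3, Rational(893, 8)) = Rational(869, 8)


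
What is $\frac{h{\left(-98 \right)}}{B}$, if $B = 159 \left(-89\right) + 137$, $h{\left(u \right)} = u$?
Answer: $\frac{1}{143} \approx 0.006993$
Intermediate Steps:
$B = -14014$ ($B = -14151 + 137 = -14014$)
$\frac{h{\left(-98 \right)}}{B} = - \frac{98}{-14014} = \left(-98\right) \left(- \frac{1}{14014}\right) = \frac{1}{143}$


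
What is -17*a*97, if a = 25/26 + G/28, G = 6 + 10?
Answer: -460071/182 ≈ -2527.9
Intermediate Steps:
G = 16
a = 279/182 (a = 25/26 + 16/28 = 25*(1/26) + 16*(1/28) = 25/26 + 4/7 = 279/182 ≈ 1.5330)
-17*a*97 = -17*279/182*97 = -4743/182*97 = -460071/182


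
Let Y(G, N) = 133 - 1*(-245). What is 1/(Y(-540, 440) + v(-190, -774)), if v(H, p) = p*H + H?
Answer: 1/147248 ≈ 6.7913e-6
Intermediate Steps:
v(H, p) = H + H*p (v(H, p) = H*p + H = H + H*p)
Y(G, N) = 378 (Y(G, N) = 133 + 245 = 378)
1/(Y(-540, 440) + v(-190, -774)) = 1/(378 - 190*(1 - 774)) = 1/(378 - 190*(-773)) = 1/(378 + 146870) = 1/147248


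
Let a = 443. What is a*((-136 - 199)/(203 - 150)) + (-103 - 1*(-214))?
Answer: -142522/53 ≈ -2689.1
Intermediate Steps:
a*((-136 - 199)/(203 - 150)) + (-103 - 1*(-214)) = 443*((-136 - 199)/(203 - 150)) + (-103 - 1*(-214)) = 443*(-335/53) + (-103 + 214) = 443*(-335*1/53) + 111 = 443*(-335/53) + 111 = -148405/53 + 111 = -142522/53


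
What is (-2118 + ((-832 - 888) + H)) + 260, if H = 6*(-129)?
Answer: -4352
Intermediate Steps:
H = -774
(-2118 + ((-832 - 888) + H)) + 260 = (-2118 + ((-832 - 888) - 774)) + 260 = (-2118 + (-1720 - 774)) + 260 = (-2118 - 2494) + 260 = -4612 + 260 = -4352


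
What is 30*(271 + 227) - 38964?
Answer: -24024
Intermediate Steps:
30*(271 + 227) - 38964 = 30*498 - 38964 = 14940 - 38964 = -24024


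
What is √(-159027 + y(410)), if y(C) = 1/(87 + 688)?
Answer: 2*I*√955155911/155 ≈ 398.78*I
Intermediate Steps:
y(C) = 1/775
√(-159027 + y(410)) = √(-159027 + 1/775) = √(-123245924/775) = 2*I*√955155911/155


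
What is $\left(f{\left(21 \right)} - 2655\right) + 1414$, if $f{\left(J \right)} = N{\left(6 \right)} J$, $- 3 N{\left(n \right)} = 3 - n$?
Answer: $-1220$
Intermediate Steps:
$N{\left(n \right)} = -1 + \frac{n}{3}$ ($N{\left(n \right)} = - \frac{3 - n}{3} = -1 + \frac{n}{3}$)
$f{\left(J \right)} = J$ ($f{\left(J \right)} = \left(-1 + \frac{1}{3} \cdot 6\right) J = \left(-1 + 2\right) J = 1 J = J$)
$\left(f{\left(21 \right)} - 2655\right) + 1414 = \left(21 - 2655\right) + 1414 = -2634 + 1414 = -1220$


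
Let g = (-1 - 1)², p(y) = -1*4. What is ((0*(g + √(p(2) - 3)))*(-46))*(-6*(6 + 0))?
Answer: 0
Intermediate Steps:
p(y) = -4
g = 4 (g = (-2)² = 4)
((0*(g + √(p(2) - 3)))*(-46))*(-6*(6 + 0)) = ((0*(4 + √(-4 - 3)))*(-46))*(-6*(6 + 0)) = ((0*(4 + √(-7)))*(-46))*(-6*6) = ((0*(4 + I*√7))*(-46))*(-36) = (0*(-46))*(-36) = 0*(-36) = 0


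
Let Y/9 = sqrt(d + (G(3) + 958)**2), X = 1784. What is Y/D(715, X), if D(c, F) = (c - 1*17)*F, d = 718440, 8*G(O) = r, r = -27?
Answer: 9*sqrt(104303929)/9961856 ≈ 0.0092268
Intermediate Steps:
G(O) = -27/8 (G(O) = (1/8)*(-27) = -27/8)
D(c, F) = F*(-17 + c) (D(c, F) = (c - 17)*F = (-17 + c)*F = F*(-17 + c))
Y = 9*sqrt(104303929)/8 (Y = 9*sqrt(718440 + (-27/8 + 958)**2) = 9*sqrt(718440 + (7637/8)**2) = 9*sqrt(718440 + 58323769/64) = 9*sqrt(104303929/64) = 9*(sqrt(104303929)/8) = 9*sqrt(104303929)/8 ≈ 11490.)
Y/D(715, X) = (9*sqrt(104303929)/8)/((1784*(-17 + 715))) = (9*sqrt(104303929)/8)/((1784*698)) = (9*sqrt(104303929)/8)/1245232 = (9*sqrt(104303929)/8)*(1/1245232) = 9*sqrt(104303929)/9961856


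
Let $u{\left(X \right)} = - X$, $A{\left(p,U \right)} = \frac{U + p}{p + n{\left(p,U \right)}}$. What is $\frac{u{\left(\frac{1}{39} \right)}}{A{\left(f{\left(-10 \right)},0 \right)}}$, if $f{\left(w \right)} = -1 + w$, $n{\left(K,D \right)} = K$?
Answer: $- \frac{2}{39} \approx -0.051282$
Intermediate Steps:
$A{\left(p,U \right)} = \frac{U + p}{2 p}$ ($A{\left(p,U \right)} = \frac{U + p}{p + p} = \frac{U + p}{2 p}$)
$\frac{u{\left(\frac{1}{39} \right)}}{A{\left(f{\left(-10 \right)},0 \right)}} = \frac{\left(-1\right) \frac{1}{39}}{\frac{1}{2} \frac{1}{-1 - 10} \left(0 - 11\right)} = \frac{\left(-1\right) \frac{1}{39}}{\frac{1}{2} \frac{1}{-11} \left(0 - 11\right)} = - \frac{1}{39 \cdot \frac{1}{2} \left(- \frac{1}{11}\right) \left(-11\right)} = - \frac{\frac{1}{\frac{1}{2}}}{39} = \left(- \frac{1}{39}\right) 2 = - \frac{2}{39}$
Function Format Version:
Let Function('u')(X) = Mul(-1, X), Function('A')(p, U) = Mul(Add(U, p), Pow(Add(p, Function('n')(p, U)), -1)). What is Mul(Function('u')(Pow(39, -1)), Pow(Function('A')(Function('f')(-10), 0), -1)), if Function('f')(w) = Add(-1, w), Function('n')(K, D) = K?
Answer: Rational(-2, 39) ≈ -0.051282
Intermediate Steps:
Function('A')(p, U) = Mul(Rational(1, 2), Pow(p, -1), Add(U, p)) (Function('A')(p, U) = Mul(Add(U, p), Pow(Add(p, p), -1)) = Mul(Add(U, p), Pow(Mul(2, p), -1)) = Mul(Add(U, p), Mul(Rational(1, 2), Pow(p, -1))) = Mul(Rational(1, 2), Pow(p, -1), Add(U, p)))
Mul(Function('u')(Pow(39, -1)), Pow(Function('A')(Function('f')(-10), 0), -1)) = Mul(Mul(-1, Pow(39, -1)), Pow(Mul(Rational(1, 2), Pow(Add(-1, -10), -1), Add(0, Add(-1, -10))), -1)) = Mul(Mul(-1, Rational(1, 39)), Pow(Mul(Rational(1, 2), Pow(-11, -1), Add(0, -11)), -1)) = Mul(Rational(-1, 39), Pow(Mul(Rational(1, 2), Rational(-1, 11), -11), -1)) = Mul(Rational(-1, 39), Pow(Rational(1, 2), -1)) = Mul(Rational(-1, 39), 2) = Rational(-2, 39)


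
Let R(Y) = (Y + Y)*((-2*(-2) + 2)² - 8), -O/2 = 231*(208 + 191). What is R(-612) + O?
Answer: -218610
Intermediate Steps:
O = -184338 (O = -462*(208 + 191) = -462*399 = -2*92169 = -184338)
R(Y) = 56*Y (R(Y) = (2*Y)*((4 + 2)² - 8) = (2*Y)*(6² - 8) = (2*Y)*(36 - 8) = (2*Y)*28 = 56*Y)
R(-612) + O = 56*(-612) - 184338 = -34272 - 184338 = -218610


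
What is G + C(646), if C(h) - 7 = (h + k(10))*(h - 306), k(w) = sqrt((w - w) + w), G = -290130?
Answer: -70483 + 340*sqrt(10) ≈ -69408.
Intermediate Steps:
k(w) = sqrt(w) (k(w) = sqrt(0 + w) = sqrt(w))
C(h) = 7 + (-306 + h)*(h + sqrt(10)) (C(h) = 7 + (h + sqrt(10))*(h - 306) = 7 + (h + sqrt(10))*(-306 + h) = 7 + (-306 + h)*(h + sqrt(10)))
G + C(646) = -290130 + (7 + 646**2 - 306*646 - 306*sqrt(10) + 646*sqrt(10)) = -290130 + (7 + 417316 - 197676 - 306*sqrt(10) + 646*sqrt(10)) = -290130 + (219647 + 340*sqrt(10)) = -70483 + 340*sqrt(10)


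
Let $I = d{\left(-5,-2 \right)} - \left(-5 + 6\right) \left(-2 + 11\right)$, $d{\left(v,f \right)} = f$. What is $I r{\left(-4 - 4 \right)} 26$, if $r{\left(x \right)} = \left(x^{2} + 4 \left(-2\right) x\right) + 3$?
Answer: $-37466$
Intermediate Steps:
$r{\left(x \right)} = 3 + x^{2} - 8 x$ ($r{\left(x \right)} = \left(x^{2} - 8 x\right) + 3 = 3 + x^{2} - 8 x$)
$I = -11$ ($I = -2 - \left(-5 + 6\right) \left(-2 + 11\right) = -2 - 1 \cdot 9 = -2 - 9 = -11$)
$I r{\left(-4 - 4 \right)} 26 = - 11 \left(3 + \left(-4 - 4\right)^{2} - 8 \left(-4 - 4\right)\right) 26 = - 11 \left(3 + \left(-8\right)^{2} - -64\right) 26 = - 11 \left(3 + 64 + 64\right) 26 = \left(-11\right) 131 \cdot 26 = \left(-1441\right) 26 = -37466$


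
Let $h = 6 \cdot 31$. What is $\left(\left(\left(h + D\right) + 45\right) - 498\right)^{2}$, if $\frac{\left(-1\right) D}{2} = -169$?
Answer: $5041$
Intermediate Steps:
$D = 338$ ($D = \left(-2\right) \left(-169\right) = 338$)
$h = 186$
$\left(\left(\left(h + D\right) + 45\right) - 498\right)^{2} = \left(\left(\left(186 + 338\right) + 45\right) - 498\right)^{2} = \left(\left(524 + 45\right) - 498\right)^{2} = \left(569 - 498\right)^{2} = 71^{2} = 5041$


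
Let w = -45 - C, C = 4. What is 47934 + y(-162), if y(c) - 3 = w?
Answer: 47888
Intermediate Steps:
w = -49 (w = -45 - 1*4 = -45 - 4 = -49)
y(c) = -46 (y(c) = 3 - 49 = -46)
47934 + y(-162) = 47934 - 46 = 47888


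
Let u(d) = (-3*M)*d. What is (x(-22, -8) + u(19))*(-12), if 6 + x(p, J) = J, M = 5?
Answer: 3588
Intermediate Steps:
x(p, J) = -6 + J
u(d) = -15*d (u(d) = (-3*5)*d = -15*d)
(x(-22, -8) + u(19))*(-12) = ((-6 - 8) - 15*19)*(-12) = (-14 - 285)*(-12) = -299*(-12) = 3588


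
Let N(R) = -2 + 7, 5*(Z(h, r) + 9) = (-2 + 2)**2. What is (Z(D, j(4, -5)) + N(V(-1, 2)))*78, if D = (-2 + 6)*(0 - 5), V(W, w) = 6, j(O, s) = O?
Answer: -312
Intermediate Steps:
D = -20 (D = 4*(-5) = -20)
Z(h, r) = -9 (Z(h, r) = -9 + (-2 + 2)**2/5 = -9 + (1/5)*0**2 = -9 + (1/5)*0 = -9 + 0 = -9)
N(R) = 5
(Z(D, j(4, -5)) + N(V(-1, 2)))*78 = (-9 + 5)*78 = -4*78 = -312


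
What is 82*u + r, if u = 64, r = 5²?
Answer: 5273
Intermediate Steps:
r = 25
82*u + r = 82*64 + 25 = 5248 + 25 = 5273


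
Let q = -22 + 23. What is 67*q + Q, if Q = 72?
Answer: 139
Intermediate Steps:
q = 1
67*q + Q = 67*1 + 72 = 67 + 72 = 139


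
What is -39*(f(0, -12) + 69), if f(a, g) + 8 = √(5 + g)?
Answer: -2379 - 39*I*√7 ≈ -2379.0 - 103.18*I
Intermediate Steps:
f(a, g) = -8 + √(5 + g)
-39*(f(0, -12) + 69) = -39*((-8 + √(5 - 12)) + 69) = -39*((-8 + √(-7)) + 69) = -39*((-8 + I*√7) + 69) = -39*(61 + I*√7) = -2379 - 39*I*√7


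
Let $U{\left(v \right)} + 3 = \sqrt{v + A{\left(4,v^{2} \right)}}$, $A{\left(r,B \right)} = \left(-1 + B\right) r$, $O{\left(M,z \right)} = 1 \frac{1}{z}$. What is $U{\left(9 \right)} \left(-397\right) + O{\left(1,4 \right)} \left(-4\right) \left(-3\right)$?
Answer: $1194 - 397 \sqrt{329} \approx -6006.9$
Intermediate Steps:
$O{\left(M,z \right)} = \frac{1}{z}$
$A{\left(r,B \right)} = r \left(-1 + B\right)$
$U{\left(v \right)} = -3 + \sqrt{-4 + v + 4 v^{2}}$ ($U{\left(v \right)} = -3 + \sqrt{v + 4 \left(-1 + v^{2}\right)} = -3 + \sqrt{v + \left(-4 + 4 v^{2}\right)} = -3 + \sqrt{-4 + v + 4 v^{2}}$)
$U{\left(9 \right)} \left(-397\right) + O{\left(1,4 \right)} \left(-4\right) \left(-3\right) = \left(-3 + \sqrt{-4 + 9 + 4 \cdot 9^{2}}\right) \left(-397\right) + \frac{1}{4} \left(-4\right) \left(-3\right) = \left(-3 + \sqrt{-4 + 9 + 4 \cdot 81}\right) \left(-397\right) + \frac{1}{4} \left(-4\right) \left(-3\right) = \left(-3 + \sqrt{-4 + 9 + 324}\right) \left(-397\right) - -3 = \left(-3 + \sqrt{329}\right) \left(-397\right) + 3 = \left(1191 - 397 \sqrt{329}\right) + 3 = 1194 - 397 \sqrt{329}$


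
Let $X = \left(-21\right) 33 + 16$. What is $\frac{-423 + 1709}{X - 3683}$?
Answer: $- \frac{643}{2180} \approx -0.29495$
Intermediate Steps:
$X = -677$ ($X = -693 + 16 = -677$)
$\frac{-423 + 1709}{X - 3683} = \frac{-423 + 1709}{-677 - 3683} = \frac{1286}{-4360} = 1286 \left(- \frac{1}{4360}\right) = - \frac{643}{2180}$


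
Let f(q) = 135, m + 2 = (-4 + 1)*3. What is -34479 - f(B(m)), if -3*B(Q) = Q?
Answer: -34614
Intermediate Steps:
m = -11 (m = -2 + (-4 + 1)*3 = -2 - 3*3 = -2 - 9 = -11)
B(Q) = -Q/3
-34479 - f(B(m)) = -34479 - 1*135 = -34479 - 135 = -34614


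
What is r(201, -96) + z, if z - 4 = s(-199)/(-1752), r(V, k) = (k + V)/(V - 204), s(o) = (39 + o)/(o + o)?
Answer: -1351021/43581 ≈ -31.000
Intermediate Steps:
s(o) = (39 + o)/(2*o) (s(o) = (39 + o)/((2*o)) = (39 + o)*(1/(2*o)) = (39 + o)/(2*o))
r(V, k) = (V + k)/(-204 + V)
z = 174314/43581 (z = 4 + ((1/2)*(39 - 199)/(-199))/(-1752) = 4 + ((1/2)*(-1/199)*(-160))*(-1/1752) = 4 + (80/199)*(-1/1752) = 4 - 10/43581 = 174314/43581 ≈ 3.9998)
r(201, -96) + z = (201 - 96)/(-204 + 201) + 174314/43581 = 105/(-3) + 174314/43581 = -1/3*105 + 174314/43581 = -35 + 174314/43581 = -1351021/43581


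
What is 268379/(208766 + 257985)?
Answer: 268379/466751 ≈ 0.57499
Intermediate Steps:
268379/(208766 + 257985) = 268379/466751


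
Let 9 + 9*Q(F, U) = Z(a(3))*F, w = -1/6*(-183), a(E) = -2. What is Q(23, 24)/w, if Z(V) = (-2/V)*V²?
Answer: 166/549 ≈ 0.30237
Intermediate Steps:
Z(V) = -2*V
w = 61/2 (w = -1*⅙*(-183) = -⅙*(-183) = 61/2 ≈ 30.500)
Q(F, U) = -1 + 4*F/9 (Q(F, U) = -1 + ((-2*(-2))*F)/9 = -1 + (4*F)/9 = -1 + 4*F/9)
Q(23, 24)/w = (-1 + (4/9)*23)/(61/2) = (-1 + 92/9)*(2/61) = (83/9)*(2/61) = 166/549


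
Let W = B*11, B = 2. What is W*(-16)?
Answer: -352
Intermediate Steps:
W = 22 (W = 2*11 = 22)
W*(-16) = 22*(-16) = -352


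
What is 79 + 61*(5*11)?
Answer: 3434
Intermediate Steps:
79 + 61*(5*11) = 79 + 61*55 = 79 + 3355 = 3434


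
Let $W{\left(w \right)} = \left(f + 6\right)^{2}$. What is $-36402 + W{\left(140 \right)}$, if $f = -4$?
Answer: $-36398$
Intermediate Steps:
$W{\left(w \right)} = 4$ ($W{\left(w \right)} = \left(-4 + 6\right)^{2} = 2^{2} = 4$)
$-36402 + W{\left(140 \right)} = -36402 + 4 = -36398$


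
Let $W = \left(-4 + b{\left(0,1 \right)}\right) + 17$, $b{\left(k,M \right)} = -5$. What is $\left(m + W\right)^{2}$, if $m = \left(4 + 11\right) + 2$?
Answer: $625$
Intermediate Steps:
$m = 17$ ($m = 15 + 2 = 17$)
$W = 8$ ($W = \left(-4 - 5\right) + 17 = -9 + 17 = 8$)
$\left(m + W\right)^{2} = \left(17 + 8\right)^{2} = 25^{2} = 625$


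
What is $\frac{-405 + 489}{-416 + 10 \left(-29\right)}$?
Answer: $- \frac{42}{353} \approx -0.11898$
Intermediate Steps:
$\frac{-405 + 489}{-416 + 10 \left(-29\right)} = \frac{84}{-416 - 290} = \frac{84}{-706} = 84 \left(- \frac{1}{706}\right) = - \frac{42}{353}$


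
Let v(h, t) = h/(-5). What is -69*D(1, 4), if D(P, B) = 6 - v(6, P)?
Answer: -2484/5 ≈ -496.80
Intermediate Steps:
v(h, t) = -h/5 (v(h, t) = h*(-⅕) = -h/5)
D(P, B) = 36/5 (D(P, B) = 6 - (-1)*6/5 = 6 - 1*(-6/5) = 6 + 6/5 = 36/5)
-69*D(1, 4) = -69*36/5 = -2484/5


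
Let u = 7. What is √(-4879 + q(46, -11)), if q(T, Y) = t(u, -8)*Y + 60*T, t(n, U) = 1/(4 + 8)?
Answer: I*√76317/6 ≈ 46.043*I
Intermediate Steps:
t(n, U) = 1/12
q(T, Y) = 60*T + Y/12 (q(T, Y) = Y/12 + 60*T = 60*T + Y/12)
√(-4879 + q(46, -11)) = √(-4879 + (60*46 + (1/12)*(-11))) = √(-4879 + (2760 - 11/12)) = √(-4879 + 33109/12) = √(-25439/12) = I*√76317/6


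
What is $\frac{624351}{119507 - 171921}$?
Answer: $- \frac{624351}{52414} \approx -11.912$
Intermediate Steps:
$\frac{624351}{119507 - 171921} = \frac{624351}{-52414} = 624351 \left(- \frac{1}{52414}\right) = - \frac{624351}{52414}$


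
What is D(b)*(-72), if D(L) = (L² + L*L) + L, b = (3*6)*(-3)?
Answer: -416016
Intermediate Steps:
b = -54 (b = 18*(-3) = -54)
D(L) = L + 2*L² (D(L) = (L² + L²) + L = 2*L² + L = L + 2*L²)
D(b)*(-72) = -54*(1 + 2*(-54))*(-72) = -54*(1 - 108)*(-72) = -54*(-107)*(-72) = 5778*(-72) = -416016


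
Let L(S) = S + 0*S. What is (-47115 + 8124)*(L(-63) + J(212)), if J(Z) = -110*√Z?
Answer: 2456433 + 8578020*√53 ≈ 6.4905e+7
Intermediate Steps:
L(S) = S (L(S) = S + 0 = S)
(-47115 + 8124)*(L(-63) + J(212)) = (-47115 + 8124)*(-63 - 220*√53) = -38991*(-63 - 220*√53) = 2456433 + 8578020*√53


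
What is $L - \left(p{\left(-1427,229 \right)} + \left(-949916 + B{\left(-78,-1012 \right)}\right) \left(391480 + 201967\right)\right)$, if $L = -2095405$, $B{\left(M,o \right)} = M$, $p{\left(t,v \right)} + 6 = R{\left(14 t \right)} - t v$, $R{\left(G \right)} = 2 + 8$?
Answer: $563768667126$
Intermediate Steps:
$R{\left(G \right)} = 10$
$p{\left(t,v \right)} = 4 - t v$ ($p{\left(t,v \right)} = -6 - \left(-10 + t v\right) = 4 - t v$)
$L - \left(p{\left(-1427,229 \right)} + \left(-949916 + B{\left(-78,-1012 \right)}\right) \left(391480 + 201967\right)\right) = -2095405 - \left(\left(4 - \left(-1427\right) 229\right) + \left(-949916 - 78\right) \left(391480 + 201967\right)\right) = -2095405 - \left(\left(4 + 326783\right) - 563771089318\right) = -2095405 - \left(326787 - 563771089318\right) = -2095405 - -563770762531 = -2095405 + 563770762531 = 563768667126$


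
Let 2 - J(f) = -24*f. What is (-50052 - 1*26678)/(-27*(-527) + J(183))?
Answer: -76730/18623 ≈ -4.1202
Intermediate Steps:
J(f) = 2 + 24*f (J(f) = 2 - (-24)*f = 2 + 24*f)
(-50052 - 1*26678)/(-27*(-527) + J(183)) = (-50052 - 1*26678)/(-27*(-527) + (2 + 24*183)) = (-50052 - 26678)/(14229 + (2 + 4392)) = -76730/(14229 + 4394) = -76730/18623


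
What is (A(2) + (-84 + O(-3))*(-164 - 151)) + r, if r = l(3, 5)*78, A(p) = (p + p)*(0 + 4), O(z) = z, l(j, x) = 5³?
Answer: 37171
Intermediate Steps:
l(j, x) = 125
A(p) = 8*p (A(p) = (2*p)*4 = 8*p)
r = 9750 (r = 125*78 = 9750)
(A(2) + (-84 + O(-3))*(-164 - 151)) + r = (8*2 + (-84 - 3)*(-164 - 151)) + 9750 = (16 - 87*(-315)) + 9750 = (16 + 27405) + 9750 = 27421 + 9750 = 37171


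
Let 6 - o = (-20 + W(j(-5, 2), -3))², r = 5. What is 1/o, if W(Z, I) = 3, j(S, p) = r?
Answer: -1/283 ≈ -0.0035336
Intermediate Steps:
j(S, p) = 5
o = -283 (o = 6 - (-20 + 3)² = 6 - 1*(-17)² = 6 - 1*289 = 6 - 289 = -283)
1/o = 1/(-283) = -1/283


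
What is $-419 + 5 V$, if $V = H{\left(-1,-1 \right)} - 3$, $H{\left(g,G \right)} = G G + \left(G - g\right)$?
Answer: $-429$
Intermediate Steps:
$H{\left(g,G \right)} = G + G^{2} - g$ ($H{\left(g,G \right)} = G^{2} + \left(G - g\right) = G + G^{2} - g$)
$V = -2$ ($V = \left(-1 + \left(-1\right)^{2} - -1\right) - 3 = \left(-1 + 1 + 1\right) - 3 = 1 - 3 = -2$)
$-419 + 5 V = -419 + 5 \left(-2\right) = -419 - 10 = -429$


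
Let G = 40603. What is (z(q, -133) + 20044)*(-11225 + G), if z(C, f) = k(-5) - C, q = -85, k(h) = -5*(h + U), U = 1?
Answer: 591937322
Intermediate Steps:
k(h) = -5 - 5*h (k(h) = -5*(h + 1) = -5*(1 + h) = -5 - 5*h)
z(C, f) = 20 - C (z(C, f) = (-5 - 5*(-5)) - C = (-5 + 25) - C = 20 - C)
(z(q, -133) + 20044)*(-11225 + G) = ((20 - 1*(-85)) + 20044)*(-11225 + 40603) = ((20 + 85) + 20044)*29378 = (105 + 20044)*29378 = 20149*29378 = 591937322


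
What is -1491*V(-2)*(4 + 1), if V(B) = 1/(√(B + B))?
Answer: 7455*I/2 ≈ 3727.5*I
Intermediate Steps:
V(B) = √2/(2*√B) (V(B) = 1/(√(2*B)) = 1/(√2*√B) = √2/(2*√B))
-1491*V(-2)*(4 + 1) = -1491*√2/(2*√(-2))*(4 + 1) = -1491*√2*(-I*√2/2)/2*5 = -1491*(-I/2)*5 = -(-7455)*I/2 = 7455*I/2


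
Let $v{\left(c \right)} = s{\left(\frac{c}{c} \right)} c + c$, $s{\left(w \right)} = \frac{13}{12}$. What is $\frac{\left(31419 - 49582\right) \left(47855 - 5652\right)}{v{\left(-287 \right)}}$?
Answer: $\frac{32050164}{25} \approx 1.282 \cdot 10^{6}$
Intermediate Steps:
$s{\left(w \right)} = \frac{13}{12}$ ($s{\left(w \right)} = 13 \cdot \frac{1}{12} = \frac{13}{12}$)
$v{\left(c \right)} = \frac{25 c}{12}$ ($v{\left(c \right)} = \frac{13 c}{12} + c = \frac{25 c}{12}$)
$\frac{\left(31419 - 49582\right) \left(47855 - 5652\right)}{v{\left(-287 \right)}} = \frac{\left(31419 - 49582\right) \left(47855 - 5652\right)}{\frac{25}{12} \left(-287\right)} = \frac{\left(-18163\right) 42203}{- \frac{7175}{12}} = \left(-766533089\right) \left(- \frac{12}{7175}\right) = \frac{32050164}{25}$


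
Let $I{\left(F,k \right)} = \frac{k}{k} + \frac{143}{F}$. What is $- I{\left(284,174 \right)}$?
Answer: $- \frac{427}{284} \approx -1.5035$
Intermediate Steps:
$I{\left(F,k \right)} = 1 + \frac{143}{F}$
$- I{\left(284,174 \right)} = - \frac{143 + 284}{284} = - \frac{427}{284}$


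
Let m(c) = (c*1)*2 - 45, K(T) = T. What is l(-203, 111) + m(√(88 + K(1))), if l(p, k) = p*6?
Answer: -1263 + 2*√89 ≈ -1244.1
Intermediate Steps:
l(p, k) = 6*p
m(c) = -45 + 2*c (m(c) = c*2 - 45 = 2*c - 45 = -45 + 2*c)
l(-203, 111) + m(√(88 + K(1))) = 6*(-203) + (-45 + 2*√(88 + 1)) = -1218 + (-45 + 2*√89) = -1263 + 2*√89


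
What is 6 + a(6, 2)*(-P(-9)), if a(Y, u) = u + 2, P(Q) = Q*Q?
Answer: -318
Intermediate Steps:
P(Q) = Q²
a(Y, u) = 2 + u
6 + a(6, 2)*(-P(-9)) = 6 + (2 + 2)*(-1*(-9)²) = 6 + 4*(-1*81) = 6 + 4*(-81) = 6 - 324 = -318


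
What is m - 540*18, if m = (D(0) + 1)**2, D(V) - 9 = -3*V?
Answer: -9620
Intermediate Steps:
D(V) = 9 - 3*V
m = 100 (m = ((9 - 3*0) + 1)**2 = ((9 + 0) + 1)**2 = (9 + 1)**2 = 10**2 = 100)
m - 540*18 = 100 - 540*18 = 100 - 60*162 = 100 - 9720 = -9620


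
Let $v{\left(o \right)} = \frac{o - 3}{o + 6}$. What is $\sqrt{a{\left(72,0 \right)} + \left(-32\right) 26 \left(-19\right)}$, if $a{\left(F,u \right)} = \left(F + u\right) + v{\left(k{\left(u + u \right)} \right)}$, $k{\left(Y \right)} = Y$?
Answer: $\frac{\sqrt{63518}}{2} \approx 126.01$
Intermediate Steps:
$v{\left(o \right)} = \frac{-3 + o}{6 + o}$
$a{\left(F,u \right)} = F + u + \frac{-3 + 2 u}{6 + 2 u}$ ($a{\left(F,u \right)} = \left(F + u\right) + \frac{-3 + \left(u + u\right)}{6 + \left(u + u\right)} = \left(F + u\right) + \frac{-3 + 2 u}{6 + 2 u} = F + u + \frac{-3 + 2 u}{6 + 2 u}$)
$\sqrt{a{\left(72,0 \right)} + \left(-32\right) 26 \left(-19\right)} = \sqrt{\frac{- \frac{3}{2} + 0 + \left(3 + 0\right) \left(72 + 0\right)}{3 + 0} + \left(-32\right) 26 \left(-19\right)} = \sqrt{\frac{- \frac{3}{2} + 0 + 3 \cdot 72}{3} - -15808} = \sqrt{\frac{- \frac{3}{2} + 0 + 216}{3} + 15808} = \sqrt{\frac{1}{3} \cdot \frac{429}{2} + 15808} = \sqrt{\frac{143}{2} + 15808} = \sqrt{\frac{31759}{2}} = \frac{\sqrt{63518}}{2}$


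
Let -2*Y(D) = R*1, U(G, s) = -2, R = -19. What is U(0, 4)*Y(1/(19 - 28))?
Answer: -19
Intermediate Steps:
Y(D) = 19/2 (Y(D) = -(-19)/2 = -1/2*(-19) = 19/2)
U(0, 4)*Y(1/(19 - 28)) = -2*19/2 = -19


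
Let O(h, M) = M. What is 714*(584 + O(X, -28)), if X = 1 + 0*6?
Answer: 396984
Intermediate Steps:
X = 1 (X = 1 + 0 = 1)
714*(584 + O(X, -28)) = 714*(584 - 28) = 714*556 = 396984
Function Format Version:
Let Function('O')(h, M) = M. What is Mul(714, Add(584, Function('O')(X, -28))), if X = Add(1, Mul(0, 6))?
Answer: 396984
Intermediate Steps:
X = 1 (X = Add(1, 0) = 1)
Mul(714, Add(584, Function('O')(X, -28))) = Mul(714, Add(584, -28)) = Mul(714, 556) = 396984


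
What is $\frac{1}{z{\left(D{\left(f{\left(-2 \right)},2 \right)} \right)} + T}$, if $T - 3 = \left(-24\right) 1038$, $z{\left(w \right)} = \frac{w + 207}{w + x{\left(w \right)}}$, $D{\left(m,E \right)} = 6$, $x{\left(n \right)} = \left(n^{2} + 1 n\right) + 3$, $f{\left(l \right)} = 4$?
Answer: $- \frac{17}{423382} \approx -4.0153 \cdot 10^{-5}$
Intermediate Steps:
$x{\left(n \right)} = 3 + n + n^{2}$ ($x{\left(n \right)} = \left(n^{2} + n\right) + 3 = \left(n + n^{2}\right) + 3 = 3 + n + n^{2}$)
$z{\left(w \right)} = \frac{207 + w}{3 + w^{2} + 2 w}$ ($z{\left(w \right)} = \frac{w + 207}{w + \left(3 + w + w^{2}\right)} = \frac{207 + w}{3 + w^{2} + 2 w}$)
$T = -24909$ ($T = 3 - 24912 = -24909$)
$\frac{1}{z{\left(D{\left(f{\left(-2 \right)},2 \right)} \right)} + T} = \frac{1}{\frac{207 + 6}{3 + 6^{2} + 2 \cdot 6} - 24909} = \frac{1}{\frac{1}{3 + 36 + 12} \cdot 213 - 24909} = \frac{1}{\frac{1}{51} \cdot 213 - 24909} = \frac{1}{\frac{71}{17} - 24909} = \frac{1}{- \frac{423382}{17}} = - \frac{17}{423382}$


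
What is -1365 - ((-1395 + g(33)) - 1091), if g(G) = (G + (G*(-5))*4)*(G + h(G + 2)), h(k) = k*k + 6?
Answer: 793649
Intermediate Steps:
h(k) = 6 + k² (h(k) = k² + 6 = 6 + k²)
g(G) = -19*G*(6 + G + (2 + G)²) (g(G) = (G + (G*(-5))*4)*(G + (6 + (G + 2)²)) = (G - 5*G*4)*(G + (6 + (2 + G)²)) = (G - 20*G)*(6 + G + (2 + G)²) = (-19*G)*(6 + G + (2 + G)²) = -19*G*(6 + G + (2 + G)²))
-1365 - ((-1395 + g(33)) - 1091) = -1365 - ((-1395 - 19*33*(6 + 33 + (2 + 33)²)) - 1091) = -1365 - ((-1395 - 19*33*(6 + 33 + 35²)) - 1091) = -1365 - ((-1395 - 19*33*(6 + 33 + 1225)) - 1091) = -1365 - ((-1395 - 19*33*1264) - 1091) = -1365 - ((-1395 - 792528) - 1091) = -1365 - (-793923 - 1091) = -1365 - 1*(-795014) = -1365 + 795014 = 793649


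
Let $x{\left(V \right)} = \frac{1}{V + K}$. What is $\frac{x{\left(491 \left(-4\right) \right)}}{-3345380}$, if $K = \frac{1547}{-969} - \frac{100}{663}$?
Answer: $\frac{4199}{27613345270740} \approx 1.5206 \cdot 10^{-10}$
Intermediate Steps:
$K = - \frac{7337}{4199}$ ($K = 1547 \left(- \frac{1}{969}\right) - \frac{100}{663} = - \frac{91}{57} - \frac{100}{663} = - \frac{7337}{4199} \approx -1.7473$)
$x{\left(V \right)} = \frac{1}{- \frac{7337}{4199} + V}$ ($x{\left(V \right)} = \frac{1}{V - \frac{7337}{4199}} = \frac{1}{- \frac{7337}{4199} + V}$)
$\frac{x{\left(491 \left(-4\right) \right)}}{-3345380} = \frac{4199 \frac{1}{-7337 + 4199 \cdot 491 \left(-4\right)}}{-3345380} = \frac{4199}{-7337 + 4199 \left(-1964\right)} \left(- \frac{1}{3345380}\right) = \frac{4199}{-7337 - 8246836} \left(- \frac{1}{3345380}\right) = \frac{4199}{-8254173} \left(- \frac{1}{3345380}\right) = 4199 \left(- \frac{1}{8254173}\right) \left(- \frac{1}{3345380}\right) = \left(- \frac{4199}{8254173}\right) \left(- \frac{1}{3345380}\right) = \frac{4199}{27613345270740}$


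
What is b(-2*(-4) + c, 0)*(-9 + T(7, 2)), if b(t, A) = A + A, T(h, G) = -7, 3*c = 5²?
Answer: 0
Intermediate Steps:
c = 25/3 (c = (⅓)*5² = (⅓)*25 = 25/3 ≈ 8.3333)
b(t, A) = 2*A
b(-2*(-4) + c, 0)*(-9 + T(7, 2)) = (2*0)*(-9 - 7) = 0*(-16) = 0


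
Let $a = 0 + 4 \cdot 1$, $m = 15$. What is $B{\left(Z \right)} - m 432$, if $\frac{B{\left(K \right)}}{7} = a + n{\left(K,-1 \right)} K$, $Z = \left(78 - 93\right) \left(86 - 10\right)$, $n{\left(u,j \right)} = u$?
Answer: $9090748$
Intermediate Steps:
$a = 4$ ($a = 0 + 4 = 4$)
$Z = -1140$ ($Z = \left(-15\right) 76 = -1140$)
$B{\left(K \right)} = 28 + 7 K^{2}$ ($B{\left(K \right)} = 7 \left(4 + K K\right) = 7 \left(4 + K^{2}\right) = 28 + 7 K^{2}$)
$B{\left(Z \right)} - m 432 = \left(28 + 7 \left(-1140\right)^{2}\right) - 15 \cdot 432 = \left(28 + 7 \cdot 1299600\right) - 6480 = \left(28 + 9097200\right) - 6480 = 9097228 - 6480 = 9090748$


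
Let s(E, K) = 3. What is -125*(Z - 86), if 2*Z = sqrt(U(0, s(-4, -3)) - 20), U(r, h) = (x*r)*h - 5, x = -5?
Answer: 10750 - 625*I/2 ≈ 10750.0 - 312.5*I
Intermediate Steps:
U(r, h) = -5 - 5*h*r (U(r, h) = (-5*r)*h - 5 = -5*h*r - 5 = -5 - 5*h*r)
Z = 5*I/2 (Z = sqrt((-5 - 5*3*0) - 20)/2 = sqrt((-5 + 0) - 20)/2 = sqrt(-5 - 20)/2 = sqrt(-25)/2 = (5*I)/2 = 5*I/2 ≈ 2.5*I)
-125*(Z - 86) = -125*(5*I/2 - 86) = -125*(-86 + 5*I/2) = 10750 - 625*I/2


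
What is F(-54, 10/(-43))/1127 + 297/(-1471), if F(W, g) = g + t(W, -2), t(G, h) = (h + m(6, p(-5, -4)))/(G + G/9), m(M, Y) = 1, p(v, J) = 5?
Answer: -864394367/4277167860 ≈ -0.20210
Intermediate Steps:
t(G, h) = 9*(1 + h)/(10*G) (t(G, h) = (h + 1)/(G + G/9) = (1 + h)/(G + G*(⅑)) = (1 + h)/(G + G/9) = (1 + h)/((10*G/9)) = (1 + h)*(9/(10*G)) = 9*(1 + h)/(10*G))
F(W, g) = g - 9/(10*W) (F(W, g) = g + 9*(1 - 2)/(10*W) = g + (9/10)*(-1)/W = g - 9/(10*W))
F(-54, 10/(-43))/1127 + 297/(-1471) = (10/(-43) - 9/10/(-54))/1127 + 297/(-1471) = (10*(-1/43) - 9/10*(-1/54))*(1/1127) + 297*(-1/1471) = (-10/43 + 1/60)*(1/1127) - 297/1471 = -557/2580*1/1127 - 297/1471 = -557/2907660 - 297/1471 = -864394367/4277167860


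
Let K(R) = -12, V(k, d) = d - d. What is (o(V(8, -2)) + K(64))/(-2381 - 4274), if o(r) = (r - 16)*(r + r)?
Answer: 12/6655 ≈ 0.0018032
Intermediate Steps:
V(k, d) = 0
o(r) = 2*r*(-16 + r) (o(r) = (-16 + r)*(2*r) = 2*r*(-16 + r))
(o(V(8, -2)) + K(64))/(-2381 - 4274) = (2*0*(-16 + 0) - 12)/(-2381 - 4274) = (2*0*(-16) - 12)/(-6655) = (0 - 12)*(-1/6655) = -12*(-1/6655) = 12/6655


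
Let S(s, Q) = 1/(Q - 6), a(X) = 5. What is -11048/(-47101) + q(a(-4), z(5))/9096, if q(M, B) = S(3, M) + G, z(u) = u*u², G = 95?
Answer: 52460051/214215348 ≈ 0.24489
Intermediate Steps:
z(u) = u³
S(s, Q) = 1/(-6 + Q)
q(M, B) = 95 + 1/(-6 + M) (q(M, B) = 1/(-6 + M) + 95 = 95 + 1/(-6 + M))
-11048/(-47101) + q(a(-4), z(5))/9096 = -11048/(-47101) + ((-569 + 95*5)/(-6 + 5))/9096 = -11048*(-1/47101) + ((-569 + 475)/(-1))*(1/9096) = 11048/47101 - 1*(-94)*(1/9096) = 11048/47101 + 94*(1/9096) = 11048/47101 + 47/4548 = 52460051/214215348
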